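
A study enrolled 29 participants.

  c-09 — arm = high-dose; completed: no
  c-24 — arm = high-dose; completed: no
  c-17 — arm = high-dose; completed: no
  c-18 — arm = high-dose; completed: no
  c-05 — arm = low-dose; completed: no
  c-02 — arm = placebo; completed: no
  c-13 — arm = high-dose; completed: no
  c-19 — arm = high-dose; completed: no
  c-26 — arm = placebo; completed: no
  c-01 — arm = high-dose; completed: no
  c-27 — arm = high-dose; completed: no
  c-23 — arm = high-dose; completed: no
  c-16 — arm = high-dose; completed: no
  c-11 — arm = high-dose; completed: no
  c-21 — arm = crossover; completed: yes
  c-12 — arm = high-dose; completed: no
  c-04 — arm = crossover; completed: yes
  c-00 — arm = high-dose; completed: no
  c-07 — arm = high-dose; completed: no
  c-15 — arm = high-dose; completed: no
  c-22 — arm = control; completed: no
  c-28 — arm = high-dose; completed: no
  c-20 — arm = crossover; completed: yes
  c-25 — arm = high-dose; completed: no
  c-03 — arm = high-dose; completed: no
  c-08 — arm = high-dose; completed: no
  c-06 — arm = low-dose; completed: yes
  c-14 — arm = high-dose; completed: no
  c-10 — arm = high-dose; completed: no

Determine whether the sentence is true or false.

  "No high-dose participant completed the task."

True

The determiner here denotes the relation: A ∩ B = ∅ (|A ∩ B| = 0).
|A| = 21, |A ∩ B| = 0, |A ∖ B| = 21.
So the statement is true.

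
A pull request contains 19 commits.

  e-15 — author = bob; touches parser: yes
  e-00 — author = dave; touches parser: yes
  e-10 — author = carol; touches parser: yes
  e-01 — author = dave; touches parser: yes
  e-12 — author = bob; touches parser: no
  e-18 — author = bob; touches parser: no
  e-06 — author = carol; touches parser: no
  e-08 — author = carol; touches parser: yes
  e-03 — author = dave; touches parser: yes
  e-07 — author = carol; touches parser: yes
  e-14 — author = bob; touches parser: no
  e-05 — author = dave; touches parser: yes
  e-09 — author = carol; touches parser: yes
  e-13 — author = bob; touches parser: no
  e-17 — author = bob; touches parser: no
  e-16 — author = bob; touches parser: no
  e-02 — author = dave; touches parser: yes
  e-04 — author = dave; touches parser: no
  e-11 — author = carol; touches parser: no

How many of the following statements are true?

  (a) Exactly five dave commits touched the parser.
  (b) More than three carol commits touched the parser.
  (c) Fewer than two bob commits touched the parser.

(a) dave: |A| = 6, |A ∩ B| = 5; needs |A ∩ B| = 5 — true.
(b) carol: |A| = 6, |A ∩ B| = 4; needs |A ∩ B| > 3 — true.
(c) bob: |A| = 7, |A ∩ B| = 1; needs |A ∩ B| < 2 — true.

3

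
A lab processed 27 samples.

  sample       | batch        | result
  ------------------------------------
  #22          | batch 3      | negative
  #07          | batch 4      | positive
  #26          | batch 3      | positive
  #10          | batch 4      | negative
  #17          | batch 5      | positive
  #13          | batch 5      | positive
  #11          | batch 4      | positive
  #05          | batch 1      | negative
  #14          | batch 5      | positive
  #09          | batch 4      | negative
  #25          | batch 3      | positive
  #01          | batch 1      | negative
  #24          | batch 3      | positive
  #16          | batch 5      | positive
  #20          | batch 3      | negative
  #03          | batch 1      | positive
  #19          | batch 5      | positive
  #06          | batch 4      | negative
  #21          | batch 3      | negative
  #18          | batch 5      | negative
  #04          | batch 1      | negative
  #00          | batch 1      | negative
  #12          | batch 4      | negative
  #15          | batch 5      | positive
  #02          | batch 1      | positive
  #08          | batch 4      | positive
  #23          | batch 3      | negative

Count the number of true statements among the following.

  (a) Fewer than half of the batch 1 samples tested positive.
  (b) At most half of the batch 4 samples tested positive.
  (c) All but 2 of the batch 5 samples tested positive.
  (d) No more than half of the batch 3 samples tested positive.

3

(a) batch 1: |A| = 6, |A ∩ B| = 2; needs |A ∩ B| < |A ∖ B| — true.
(b) batch 4: |A| = 7, |A ∩ B| = 3; needs |A ∩ B| ≤ |A ∖ B| — true.
(c) batch 5: |A| = 7, |A ∩ B| = 6; needs |A ∖ B| = 2 — false.
(d) batch 3: |A| = 7, |A ∩ B| = 3; needs |A ∩ B| ≤ |A ∖ B| — true.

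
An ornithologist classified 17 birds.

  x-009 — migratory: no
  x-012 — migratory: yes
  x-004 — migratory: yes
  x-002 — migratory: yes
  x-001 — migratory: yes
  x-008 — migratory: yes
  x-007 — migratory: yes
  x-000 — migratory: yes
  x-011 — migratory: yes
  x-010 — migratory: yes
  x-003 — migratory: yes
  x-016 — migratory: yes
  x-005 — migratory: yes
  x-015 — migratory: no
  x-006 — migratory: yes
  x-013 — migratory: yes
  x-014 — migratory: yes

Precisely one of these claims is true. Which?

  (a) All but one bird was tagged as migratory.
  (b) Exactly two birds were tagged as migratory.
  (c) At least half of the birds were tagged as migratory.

|A| = 17, |A ∩ B| = 15, |A ∖ B| = 2.
(a) requires |A ∖ B| = 1: false.
(b) requires |A ∩ B| = 2: false.
(c) requires |A ∩ B| ≥ |A ∖ B|: true.

(c)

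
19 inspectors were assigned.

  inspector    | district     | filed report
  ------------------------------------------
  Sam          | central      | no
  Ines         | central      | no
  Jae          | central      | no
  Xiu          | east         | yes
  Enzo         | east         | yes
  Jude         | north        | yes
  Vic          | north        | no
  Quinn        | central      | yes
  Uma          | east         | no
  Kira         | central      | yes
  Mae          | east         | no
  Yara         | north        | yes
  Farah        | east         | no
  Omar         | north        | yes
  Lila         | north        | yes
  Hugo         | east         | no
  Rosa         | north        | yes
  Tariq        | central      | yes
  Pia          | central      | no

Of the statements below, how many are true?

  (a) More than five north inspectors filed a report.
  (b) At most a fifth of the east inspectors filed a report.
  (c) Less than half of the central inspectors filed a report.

(a) north: |A| = 6, |A ∩ B| = 5; needs |A ∩ B| > 5 — false.
(b) east: |A| = 6, |A ∩ B| = 2; needs |A ∩ B| / |A| ≤ 1/5 — false.
(c) central: |A| = 7, |A ∩ B| = 3; needs |A ∩ B| < |A ∖ B| — true.

1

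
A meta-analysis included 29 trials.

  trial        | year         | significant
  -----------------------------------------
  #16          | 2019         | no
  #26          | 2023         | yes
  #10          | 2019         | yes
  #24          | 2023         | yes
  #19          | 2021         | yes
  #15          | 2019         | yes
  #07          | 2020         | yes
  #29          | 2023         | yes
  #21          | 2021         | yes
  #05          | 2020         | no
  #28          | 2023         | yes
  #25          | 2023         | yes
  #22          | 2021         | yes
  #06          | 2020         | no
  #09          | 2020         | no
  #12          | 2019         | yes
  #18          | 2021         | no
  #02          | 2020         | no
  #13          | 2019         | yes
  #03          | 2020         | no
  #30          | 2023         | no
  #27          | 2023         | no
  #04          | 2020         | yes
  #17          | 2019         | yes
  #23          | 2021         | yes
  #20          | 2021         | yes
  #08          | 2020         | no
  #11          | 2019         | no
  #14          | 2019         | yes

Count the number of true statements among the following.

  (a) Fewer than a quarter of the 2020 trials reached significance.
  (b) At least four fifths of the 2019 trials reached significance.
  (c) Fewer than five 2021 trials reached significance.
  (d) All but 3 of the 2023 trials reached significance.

0

(a) 2020: |A| = 8, |A ∩ B| = 2; needs |A ∩ B| / |A| < 1/4 — false.
(b) 2019: |A| = 8, |A ∩ B| = 6; needs |A ∩ B| / |A| ≥ 4/5 — false.
(c) 2021: |A| = 6, |A ∩ B| = 5; needs |A ∩ B| < 5 — false.
(d) 2023: |A| = 7, |A ∩ B| = 5; needs |A ∖ B| = 3 — false.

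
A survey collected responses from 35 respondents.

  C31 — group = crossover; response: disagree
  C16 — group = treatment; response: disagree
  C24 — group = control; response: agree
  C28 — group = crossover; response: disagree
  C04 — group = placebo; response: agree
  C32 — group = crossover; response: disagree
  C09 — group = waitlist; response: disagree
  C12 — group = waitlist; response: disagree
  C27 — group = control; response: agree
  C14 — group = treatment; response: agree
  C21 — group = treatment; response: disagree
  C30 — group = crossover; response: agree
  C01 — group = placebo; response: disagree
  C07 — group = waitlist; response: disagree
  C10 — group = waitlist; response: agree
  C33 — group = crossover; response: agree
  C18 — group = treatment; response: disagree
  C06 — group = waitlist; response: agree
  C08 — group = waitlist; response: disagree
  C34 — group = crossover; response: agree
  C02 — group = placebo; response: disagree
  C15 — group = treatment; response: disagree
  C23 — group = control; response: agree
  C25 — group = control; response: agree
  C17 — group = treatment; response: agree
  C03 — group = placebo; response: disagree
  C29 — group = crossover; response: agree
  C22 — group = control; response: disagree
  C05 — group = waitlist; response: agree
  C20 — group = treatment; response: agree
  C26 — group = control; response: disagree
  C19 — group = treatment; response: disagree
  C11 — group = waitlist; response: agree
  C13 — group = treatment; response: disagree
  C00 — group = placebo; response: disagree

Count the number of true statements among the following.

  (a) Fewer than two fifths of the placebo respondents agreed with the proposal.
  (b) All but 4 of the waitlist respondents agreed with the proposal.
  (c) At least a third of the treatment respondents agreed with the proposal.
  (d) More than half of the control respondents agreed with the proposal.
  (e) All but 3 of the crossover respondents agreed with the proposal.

5

(a) placebo: |A| = 5, |A ∩ B| = 1; needs |A ∩ B| / |A| < 2/5 — true.
(b) waitlist: |A| = 8, |A ∩ B| = 4; needs |A ∖ B| = 4 — true.
(c) treatment: |A| = 9, |A ∩ B| = 3; needs |A ∩ B| / |A| ≥ 1/3 — true.
(d) control: |A| = 6, |A ∩ B| = 4; needs |A ∩ B| > |A ∖ B| — true.
(e) crossover: |A| = 7, |A ∩ B| = 4; needs |A ∖ B| = 3 — true.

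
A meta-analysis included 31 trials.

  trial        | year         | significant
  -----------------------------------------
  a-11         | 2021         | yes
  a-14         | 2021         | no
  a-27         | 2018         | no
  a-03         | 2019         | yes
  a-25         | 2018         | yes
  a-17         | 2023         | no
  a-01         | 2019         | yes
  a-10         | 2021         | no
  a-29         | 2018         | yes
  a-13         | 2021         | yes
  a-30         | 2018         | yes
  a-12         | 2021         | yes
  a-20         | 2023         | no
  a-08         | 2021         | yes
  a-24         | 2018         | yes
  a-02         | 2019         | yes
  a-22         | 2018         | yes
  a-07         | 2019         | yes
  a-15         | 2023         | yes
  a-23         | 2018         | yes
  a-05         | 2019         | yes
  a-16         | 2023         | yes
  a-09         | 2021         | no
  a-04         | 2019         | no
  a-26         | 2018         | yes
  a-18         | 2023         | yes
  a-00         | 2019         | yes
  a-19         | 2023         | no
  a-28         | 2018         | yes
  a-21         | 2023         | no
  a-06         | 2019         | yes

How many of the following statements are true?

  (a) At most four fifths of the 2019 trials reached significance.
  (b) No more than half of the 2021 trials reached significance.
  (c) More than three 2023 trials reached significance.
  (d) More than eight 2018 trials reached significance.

(a) 2019: |A| = 8, |A ∩ B| = 7; needs |A ∩ B| / |A| ≤ 4/5 — false.
(b) 2021: |A| = 7, |A ∩ B| = 4; needs |A ∩ B| ≤ |A ∖ B| — false.
(c) 2023: |A| = 7, |A ∩ B| = 3; needs |A ∩ B| > 3 — false.
(d) 2018: |A| = 9, |A ∩ B| = 8; needs |A ∩ B| > 8 — false.

0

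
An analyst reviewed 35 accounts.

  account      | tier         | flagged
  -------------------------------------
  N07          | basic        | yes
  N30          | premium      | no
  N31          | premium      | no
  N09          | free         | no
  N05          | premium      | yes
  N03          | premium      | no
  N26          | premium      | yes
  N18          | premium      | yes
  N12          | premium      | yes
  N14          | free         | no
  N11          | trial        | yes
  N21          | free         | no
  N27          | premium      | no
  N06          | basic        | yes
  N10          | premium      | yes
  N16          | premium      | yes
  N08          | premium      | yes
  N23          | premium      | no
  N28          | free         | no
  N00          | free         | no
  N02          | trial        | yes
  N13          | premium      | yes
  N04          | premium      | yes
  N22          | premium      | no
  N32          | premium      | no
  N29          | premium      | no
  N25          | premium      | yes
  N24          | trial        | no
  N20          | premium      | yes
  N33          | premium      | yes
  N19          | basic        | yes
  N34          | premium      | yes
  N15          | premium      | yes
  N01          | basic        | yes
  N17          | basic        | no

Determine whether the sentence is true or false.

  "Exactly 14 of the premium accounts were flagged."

True

Truth condition: |A ∩ B| = 14.
|A| = 22, |A ∩ B| = 14, |A ∖ B| = 8.
|A ∩ B| = 14, so the statement is true.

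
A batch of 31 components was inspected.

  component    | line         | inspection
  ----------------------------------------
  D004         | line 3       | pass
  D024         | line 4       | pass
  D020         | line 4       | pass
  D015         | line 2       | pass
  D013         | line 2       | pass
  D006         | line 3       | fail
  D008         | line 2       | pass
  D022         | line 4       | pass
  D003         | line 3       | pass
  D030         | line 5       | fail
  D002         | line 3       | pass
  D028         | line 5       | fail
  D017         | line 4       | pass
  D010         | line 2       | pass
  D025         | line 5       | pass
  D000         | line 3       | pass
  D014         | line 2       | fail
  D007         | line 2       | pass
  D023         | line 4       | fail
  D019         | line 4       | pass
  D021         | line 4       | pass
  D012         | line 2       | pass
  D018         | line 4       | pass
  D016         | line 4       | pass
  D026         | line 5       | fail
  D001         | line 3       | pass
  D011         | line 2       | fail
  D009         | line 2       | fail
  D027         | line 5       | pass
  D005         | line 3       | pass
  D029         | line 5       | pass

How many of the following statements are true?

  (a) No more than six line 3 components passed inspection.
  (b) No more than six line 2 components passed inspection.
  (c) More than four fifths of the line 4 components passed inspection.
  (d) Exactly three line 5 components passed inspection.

(a) line 3: |A| = 7, |A ∩ B| = 6; needs |A ∩ B| ≤ 6 — true.
(b) line 2: |A| = 9, |A ∩ B| = 6; needs |A ∩ B| ≤ 6 — true.
(c) line 4: |A| = 9, |A ∩ B| = 8; needs |A ∩ B| / |A| > 4/5 — true.
(d) line 5: |A| = 6, |A ∩ B| = 3; needs |A ∩ B| = 3 — true.

4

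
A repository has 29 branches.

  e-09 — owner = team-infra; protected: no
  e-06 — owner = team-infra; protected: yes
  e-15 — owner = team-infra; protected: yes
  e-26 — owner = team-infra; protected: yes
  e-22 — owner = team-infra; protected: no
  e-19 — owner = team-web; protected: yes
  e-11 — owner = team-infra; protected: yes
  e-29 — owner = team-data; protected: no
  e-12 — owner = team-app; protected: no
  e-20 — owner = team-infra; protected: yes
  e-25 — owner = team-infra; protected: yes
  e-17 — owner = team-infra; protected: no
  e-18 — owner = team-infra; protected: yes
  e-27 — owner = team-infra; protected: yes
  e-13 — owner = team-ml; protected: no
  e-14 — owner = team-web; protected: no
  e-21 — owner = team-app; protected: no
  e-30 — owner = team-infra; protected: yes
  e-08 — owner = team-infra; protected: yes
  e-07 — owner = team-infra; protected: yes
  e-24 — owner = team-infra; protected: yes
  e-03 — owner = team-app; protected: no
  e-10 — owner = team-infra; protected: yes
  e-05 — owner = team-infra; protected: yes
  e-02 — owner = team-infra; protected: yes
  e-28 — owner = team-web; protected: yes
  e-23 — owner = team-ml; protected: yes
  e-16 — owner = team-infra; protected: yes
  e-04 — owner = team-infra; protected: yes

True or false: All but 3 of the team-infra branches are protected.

True

The determiner here denotes the relation: |A ∖ B| = 3.
|A| = 20, |A ∩ B| = 17, |A ∖ B| = 3.
|A ∖ B| = 3, so the statement is true.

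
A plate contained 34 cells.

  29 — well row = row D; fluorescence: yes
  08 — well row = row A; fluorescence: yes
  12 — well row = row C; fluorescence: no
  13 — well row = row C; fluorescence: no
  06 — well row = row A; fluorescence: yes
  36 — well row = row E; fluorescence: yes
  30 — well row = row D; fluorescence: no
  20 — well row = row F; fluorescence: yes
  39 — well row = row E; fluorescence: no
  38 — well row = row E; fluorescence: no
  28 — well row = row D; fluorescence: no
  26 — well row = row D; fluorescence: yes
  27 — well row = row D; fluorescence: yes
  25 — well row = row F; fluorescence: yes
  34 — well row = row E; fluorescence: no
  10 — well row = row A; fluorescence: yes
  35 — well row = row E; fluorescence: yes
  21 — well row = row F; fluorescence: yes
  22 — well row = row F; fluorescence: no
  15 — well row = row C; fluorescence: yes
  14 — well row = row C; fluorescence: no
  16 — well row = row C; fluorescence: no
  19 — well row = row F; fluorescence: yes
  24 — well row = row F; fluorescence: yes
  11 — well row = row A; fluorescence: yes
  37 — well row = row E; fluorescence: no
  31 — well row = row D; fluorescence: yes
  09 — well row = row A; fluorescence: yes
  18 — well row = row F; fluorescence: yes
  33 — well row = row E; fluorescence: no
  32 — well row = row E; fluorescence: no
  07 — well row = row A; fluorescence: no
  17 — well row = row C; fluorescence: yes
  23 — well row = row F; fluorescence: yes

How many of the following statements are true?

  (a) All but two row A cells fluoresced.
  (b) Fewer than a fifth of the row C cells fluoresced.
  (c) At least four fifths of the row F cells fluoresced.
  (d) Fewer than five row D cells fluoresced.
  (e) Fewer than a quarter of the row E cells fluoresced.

(a) row A: |A| = 6, |A ∩ B| = 5; needs |A ∖ B| = 2 — false.
(b) row C: |A| = 6, |A ∩ B| = 2; needs |A ∩ B| / |A| < 1/5 — false.
(c) row F: |A| = 8, |A ∩ B| = 7; needs |A ∩ B| / |A| ≥ 4/5 — true.
(d) row D: |A| = 6, |A ∩ B| = 4; needs |A ∩ B| < 5 — true.
(e) row E: |A| = 8, |A ∩ B| = 2; needs |A ∩ B| / |A| < 1/4 — false.

2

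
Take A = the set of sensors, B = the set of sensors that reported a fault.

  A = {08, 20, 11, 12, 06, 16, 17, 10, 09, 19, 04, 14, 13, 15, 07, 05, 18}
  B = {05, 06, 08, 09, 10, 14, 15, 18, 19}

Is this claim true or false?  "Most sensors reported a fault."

True

Truth condition: |A ∩ B| > |A ∖ B|.
|A| = 17, |A ∩ B| = 9, |A ∖ B| = 8.
9 > 8, so the statement is true.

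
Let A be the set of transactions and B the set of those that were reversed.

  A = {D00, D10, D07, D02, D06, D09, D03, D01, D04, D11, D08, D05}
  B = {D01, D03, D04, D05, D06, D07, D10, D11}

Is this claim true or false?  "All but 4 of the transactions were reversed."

Truth condition: |A ∖ B| = 4.
A (the restrictor) = {D00, D10, D07, D02, D06, D09, D03, D01, D04, D11, D08, D05}, |A| = 12.
A ∖ B = {D00, D02, D09, D08}, so |A ∖ B| = 4.
|A ∖ B| = 4, so the statement is true.

True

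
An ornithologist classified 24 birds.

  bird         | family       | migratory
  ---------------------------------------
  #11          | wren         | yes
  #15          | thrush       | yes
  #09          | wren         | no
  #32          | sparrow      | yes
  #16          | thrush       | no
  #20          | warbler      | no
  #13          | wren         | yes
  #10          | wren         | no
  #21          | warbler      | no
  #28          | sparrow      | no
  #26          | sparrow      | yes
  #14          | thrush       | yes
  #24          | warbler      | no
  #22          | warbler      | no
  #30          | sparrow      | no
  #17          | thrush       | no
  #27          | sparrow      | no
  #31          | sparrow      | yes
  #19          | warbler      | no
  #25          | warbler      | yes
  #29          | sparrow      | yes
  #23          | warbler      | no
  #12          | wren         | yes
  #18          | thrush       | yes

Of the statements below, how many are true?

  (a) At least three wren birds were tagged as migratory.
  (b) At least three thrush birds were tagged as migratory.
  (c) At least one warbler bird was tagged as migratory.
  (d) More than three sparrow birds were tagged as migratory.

4

(a) wren: |A| = 5, |A ∩ B| = 3; needs |A ∩ B| ≥ 3 — true.
(b) thrush: |A| = 5, |A ∩ B| = 3; needs |A ∩ B| ≥ 3 — true.
(c) warbler: |A| = 7, |A ∩ B| = 1; needs A ∩ B ≠ ∅ (|A ∩ B| ≥ 1) — true.
(d) sparrow: |A| = 7, |A ∩ B| = 4; needs |A ∩ B| > 3 — true.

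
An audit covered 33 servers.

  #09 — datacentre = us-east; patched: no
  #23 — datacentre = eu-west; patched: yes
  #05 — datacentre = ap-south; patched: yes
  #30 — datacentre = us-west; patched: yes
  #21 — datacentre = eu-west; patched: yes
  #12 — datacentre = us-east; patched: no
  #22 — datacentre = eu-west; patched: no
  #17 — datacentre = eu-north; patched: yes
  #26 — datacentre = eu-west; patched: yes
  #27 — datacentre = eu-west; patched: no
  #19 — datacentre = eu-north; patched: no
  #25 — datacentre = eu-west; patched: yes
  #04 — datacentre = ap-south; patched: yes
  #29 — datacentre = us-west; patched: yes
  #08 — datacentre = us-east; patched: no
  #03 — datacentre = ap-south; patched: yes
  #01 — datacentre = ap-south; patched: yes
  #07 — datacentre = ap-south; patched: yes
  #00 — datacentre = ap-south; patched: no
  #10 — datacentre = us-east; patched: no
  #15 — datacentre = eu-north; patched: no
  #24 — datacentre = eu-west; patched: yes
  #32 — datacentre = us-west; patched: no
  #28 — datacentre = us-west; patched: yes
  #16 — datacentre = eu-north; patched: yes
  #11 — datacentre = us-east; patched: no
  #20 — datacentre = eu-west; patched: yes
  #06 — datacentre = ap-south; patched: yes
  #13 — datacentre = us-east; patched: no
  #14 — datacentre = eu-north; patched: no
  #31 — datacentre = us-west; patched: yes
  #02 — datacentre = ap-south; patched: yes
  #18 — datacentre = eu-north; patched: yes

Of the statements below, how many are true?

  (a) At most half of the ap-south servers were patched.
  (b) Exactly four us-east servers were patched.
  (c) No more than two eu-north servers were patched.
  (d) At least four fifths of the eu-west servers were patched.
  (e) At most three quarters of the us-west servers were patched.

(a) ap-south: |A| = 8, |A ∩ B| = 7; needs |A ∩ B| ≤ |A ∖ B| — false.
(b) us-east: |A| = 6, |A ∩ B| = 0; needs |A ∩ B| = 4 — false.
(c) eu-north: |A| = 6, |A ∩ B| = 3; needs |A ∩ B| ≤ 2 — false.
(d) eu-west: |A| = 8, |A ∩ B| = 6; needs |A ∩ B| / |A| ≥ 4/5 — false.
(e) us-west: |A| = 5, |A ∩ B| = 4; needs |A ∩ B| / |A| ≤ 3/4 — false.

0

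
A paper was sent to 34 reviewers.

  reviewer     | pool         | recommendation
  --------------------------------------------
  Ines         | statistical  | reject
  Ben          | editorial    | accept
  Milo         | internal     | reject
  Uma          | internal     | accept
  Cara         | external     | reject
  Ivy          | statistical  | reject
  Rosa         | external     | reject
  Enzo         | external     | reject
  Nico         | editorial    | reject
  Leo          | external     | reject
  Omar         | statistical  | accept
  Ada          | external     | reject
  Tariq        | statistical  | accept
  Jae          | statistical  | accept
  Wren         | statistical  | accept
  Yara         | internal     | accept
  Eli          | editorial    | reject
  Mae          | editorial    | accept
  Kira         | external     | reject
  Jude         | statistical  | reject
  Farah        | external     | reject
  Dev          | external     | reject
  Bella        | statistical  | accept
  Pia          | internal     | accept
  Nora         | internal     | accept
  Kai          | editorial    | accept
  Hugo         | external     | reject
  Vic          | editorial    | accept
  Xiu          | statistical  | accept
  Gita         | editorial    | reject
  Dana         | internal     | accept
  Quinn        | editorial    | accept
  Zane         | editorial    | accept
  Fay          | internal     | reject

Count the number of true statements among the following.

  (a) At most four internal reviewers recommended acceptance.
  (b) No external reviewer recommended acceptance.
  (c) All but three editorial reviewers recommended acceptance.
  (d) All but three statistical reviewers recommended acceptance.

3

(a) internal: |A| = 7, |A ∩ B| = 5; needs |A ∩ B| ≤ 4 — false.
(b) external: |A| = 9, |A ∩ B| = 0; needs A ∩ B = ∅ (|A ∩ B| = 0) — true.
(c) editorial: |A| = 9, |A ∩ B| = 6; needs |A ∖ B| = 3 — true.
(d) statistical: |A| = 9, |A ∩ B| = 6; needs |A ∖ B| = 3 — true.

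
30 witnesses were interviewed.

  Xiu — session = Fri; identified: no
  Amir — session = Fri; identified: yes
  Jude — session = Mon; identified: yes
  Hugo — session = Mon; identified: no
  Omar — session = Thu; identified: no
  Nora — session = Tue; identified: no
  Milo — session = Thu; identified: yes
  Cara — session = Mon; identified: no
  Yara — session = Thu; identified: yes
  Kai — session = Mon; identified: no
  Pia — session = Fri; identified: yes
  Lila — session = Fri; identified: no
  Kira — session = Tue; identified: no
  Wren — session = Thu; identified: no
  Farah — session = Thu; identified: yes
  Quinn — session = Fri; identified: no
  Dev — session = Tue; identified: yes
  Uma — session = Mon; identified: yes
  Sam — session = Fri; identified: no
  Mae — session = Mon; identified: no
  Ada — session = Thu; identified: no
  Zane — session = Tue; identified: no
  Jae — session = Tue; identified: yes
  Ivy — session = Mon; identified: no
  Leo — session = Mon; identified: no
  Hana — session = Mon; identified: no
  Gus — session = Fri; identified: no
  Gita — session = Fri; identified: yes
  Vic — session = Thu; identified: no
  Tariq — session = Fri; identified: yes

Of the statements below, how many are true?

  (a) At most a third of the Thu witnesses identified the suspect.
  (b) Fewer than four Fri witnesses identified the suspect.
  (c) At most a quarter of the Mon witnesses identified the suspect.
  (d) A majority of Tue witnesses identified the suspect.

(a) Thu: |A| = 7, |A ∩ B| = 3; needs |A ∩ B| / |A| ≤ 1/3 — false.
(b) Fri: |A| = 9, |A ∩ B| = 4; needs |A ∩ B| < 4 — false.
(c) Mon: |A| = 9, |A ∩ B| = 2; needs |A ∩ B| / |A| ≤ 1/4 — true.
(d) Tue: |A| = 5, |A ∩ B| = 2; needs |A ∩ B| > |A ∖ B| — false.

1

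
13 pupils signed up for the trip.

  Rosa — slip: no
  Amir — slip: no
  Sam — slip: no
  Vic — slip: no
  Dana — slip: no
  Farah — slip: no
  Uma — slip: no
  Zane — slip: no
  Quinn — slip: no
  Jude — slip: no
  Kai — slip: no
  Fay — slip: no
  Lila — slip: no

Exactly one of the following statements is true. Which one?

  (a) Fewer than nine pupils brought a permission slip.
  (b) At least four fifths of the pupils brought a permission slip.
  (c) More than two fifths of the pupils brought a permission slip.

|A| = 13, |A ∩ B| = 0, |A ∖ B| = 13.
(a) requires |A ∩ B| < 9: true.
(b) requires |A ∩ B| / |A| ≥ 4/5: false.
(c) requires |A ∩ B| / |A| > 2/5: false.

(a)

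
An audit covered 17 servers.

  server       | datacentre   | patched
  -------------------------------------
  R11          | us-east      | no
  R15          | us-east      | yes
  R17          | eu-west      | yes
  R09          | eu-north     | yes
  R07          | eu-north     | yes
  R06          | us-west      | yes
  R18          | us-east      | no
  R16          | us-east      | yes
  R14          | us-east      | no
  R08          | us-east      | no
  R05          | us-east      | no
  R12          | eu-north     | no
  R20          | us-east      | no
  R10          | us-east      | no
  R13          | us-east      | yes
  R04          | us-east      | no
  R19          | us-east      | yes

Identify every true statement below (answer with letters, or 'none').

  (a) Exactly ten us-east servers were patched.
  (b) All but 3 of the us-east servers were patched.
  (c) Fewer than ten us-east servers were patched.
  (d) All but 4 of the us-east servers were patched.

(c)

|A| = 12, |A ∩ B| = 4, |A ∖ B| = 8.
(a) |A ∩ B| = 10: fails.
(b) |A ∖ B| = 3: fails.
(c) |A ∩ B| < 10: holds.
(d) |A ∖ B| = 4: fails.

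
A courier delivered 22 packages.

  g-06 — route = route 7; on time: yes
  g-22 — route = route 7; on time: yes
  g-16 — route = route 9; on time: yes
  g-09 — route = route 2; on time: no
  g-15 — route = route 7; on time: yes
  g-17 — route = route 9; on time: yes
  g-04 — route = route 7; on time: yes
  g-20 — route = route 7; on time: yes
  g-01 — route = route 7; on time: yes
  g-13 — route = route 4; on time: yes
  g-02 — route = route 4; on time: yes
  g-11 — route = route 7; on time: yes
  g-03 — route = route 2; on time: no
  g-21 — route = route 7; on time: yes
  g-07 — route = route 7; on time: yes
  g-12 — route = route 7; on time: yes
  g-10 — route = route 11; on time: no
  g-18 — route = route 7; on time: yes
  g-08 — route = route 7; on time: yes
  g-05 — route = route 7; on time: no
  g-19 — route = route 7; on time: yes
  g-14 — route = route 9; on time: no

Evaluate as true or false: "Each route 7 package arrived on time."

Truth condition: A ⊆ B, i.e. every element of A is in B (|A ∖ B| = 0).
A (the restrictor) = {g-06, g-22, g-15, g-04, g-20, g-01, g-11, g-21, g-07, g-12, g-18, g-08, g-05, g-19}, |A| = 14.
A ∖ B = {g-05}, so |A ∖ B| = 1.
So the statement is false.

False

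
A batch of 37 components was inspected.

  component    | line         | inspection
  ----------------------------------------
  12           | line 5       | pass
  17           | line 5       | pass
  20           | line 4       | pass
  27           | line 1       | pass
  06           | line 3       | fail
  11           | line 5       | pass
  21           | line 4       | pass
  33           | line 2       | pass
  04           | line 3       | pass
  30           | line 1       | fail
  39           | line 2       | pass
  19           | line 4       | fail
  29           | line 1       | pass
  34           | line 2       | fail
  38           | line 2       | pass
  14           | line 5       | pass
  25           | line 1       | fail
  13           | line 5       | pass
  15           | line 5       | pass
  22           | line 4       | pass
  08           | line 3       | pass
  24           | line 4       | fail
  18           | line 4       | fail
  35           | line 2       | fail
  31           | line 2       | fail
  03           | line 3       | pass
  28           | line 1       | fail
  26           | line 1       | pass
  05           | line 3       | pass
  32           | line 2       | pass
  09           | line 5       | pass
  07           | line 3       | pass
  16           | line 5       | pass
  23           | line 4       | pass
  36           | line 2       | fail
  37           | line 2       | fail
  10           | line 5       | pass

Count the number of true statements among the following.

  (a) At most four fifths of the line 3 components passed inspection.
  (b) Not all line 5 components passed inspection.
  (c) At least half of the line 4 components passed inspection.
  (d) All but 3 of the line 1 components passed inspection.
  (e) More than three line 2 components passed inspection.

(a) line 3: |A| = 6, |A ∩ B| = 5; needs |A ∩ B| / |A| ≤ 4/5 — false.
(b) line 5: |A| = 9, |A ∩ B| = 9; needs A ⊄ B (|A ∖ B| ≥ 1) — false.
(c) line 4: |A| = 7, |A ∩ B| = 4; needs |A ∩ B| ≥ |A ∖ B| — true.
(d) line 1: |A| = 6, |A ∩ B| = 3; needs |A ∖ B| = 3 — true.
(e) line 2: |A| = 9, |A ∩ B| = 4; needs |A ∩ B| > 3 — true.

3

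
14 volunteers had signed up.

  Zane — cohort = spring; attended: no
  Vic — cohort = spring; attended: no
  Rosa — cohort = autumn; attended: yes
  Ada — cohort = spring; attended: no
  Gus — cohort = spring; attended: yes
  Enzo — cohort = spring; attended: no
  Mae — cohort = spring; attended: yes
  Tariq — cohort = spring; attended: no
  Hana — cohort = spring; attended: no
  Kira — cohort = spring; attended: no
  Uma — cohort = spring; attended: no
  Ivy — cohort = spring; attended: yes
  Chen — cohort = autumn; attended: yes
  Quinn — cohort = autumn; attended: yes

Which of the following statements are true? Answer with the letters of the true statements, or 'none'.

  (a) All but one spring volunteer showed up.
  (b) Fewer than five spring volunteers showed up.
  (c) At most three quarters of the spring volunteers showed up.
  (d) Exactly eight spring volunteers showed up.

(b), (c)

|A| = 11, |A ∩ B| = 3, |A ∖ B| = 8.
(a) |A ∖ B| = 1: fails.
(b) |A ∩ B| < 5: holds.
(c) |A ∩ B| / |A| ≤ 3/4: holds.
(d) |A ∩ B| = 8: fails.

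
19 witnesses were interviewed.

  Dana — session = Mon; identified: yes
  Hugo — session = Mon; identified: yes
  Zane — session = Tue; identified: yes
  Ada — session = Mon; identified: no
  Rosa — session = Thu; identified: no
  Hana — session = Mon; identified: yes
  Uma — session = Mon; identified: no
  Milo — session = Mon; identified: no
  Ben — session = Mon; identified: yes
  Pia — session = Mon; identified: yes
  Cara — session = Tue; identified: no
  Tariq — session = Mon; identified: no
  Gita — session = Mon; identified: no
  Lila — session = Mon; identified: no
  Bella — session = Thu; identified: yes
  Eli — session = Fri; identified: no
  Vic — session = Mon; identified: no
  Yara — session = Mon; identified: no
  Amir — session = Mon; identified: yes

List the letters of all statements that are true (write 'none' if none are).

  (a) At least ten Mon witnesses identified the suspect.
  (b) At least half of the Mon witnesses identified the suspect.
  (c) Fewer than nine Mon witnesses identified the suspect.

|A| = 14, |A ∩ B| = 6, |A ∖ B| = 8.
(a) |A ∩ B| ≥ 10: fails.
(b) |A ∩ B| ≥ |A ∖ B|: fails.
(c) |A ∩ B| < 9: holds.

(c)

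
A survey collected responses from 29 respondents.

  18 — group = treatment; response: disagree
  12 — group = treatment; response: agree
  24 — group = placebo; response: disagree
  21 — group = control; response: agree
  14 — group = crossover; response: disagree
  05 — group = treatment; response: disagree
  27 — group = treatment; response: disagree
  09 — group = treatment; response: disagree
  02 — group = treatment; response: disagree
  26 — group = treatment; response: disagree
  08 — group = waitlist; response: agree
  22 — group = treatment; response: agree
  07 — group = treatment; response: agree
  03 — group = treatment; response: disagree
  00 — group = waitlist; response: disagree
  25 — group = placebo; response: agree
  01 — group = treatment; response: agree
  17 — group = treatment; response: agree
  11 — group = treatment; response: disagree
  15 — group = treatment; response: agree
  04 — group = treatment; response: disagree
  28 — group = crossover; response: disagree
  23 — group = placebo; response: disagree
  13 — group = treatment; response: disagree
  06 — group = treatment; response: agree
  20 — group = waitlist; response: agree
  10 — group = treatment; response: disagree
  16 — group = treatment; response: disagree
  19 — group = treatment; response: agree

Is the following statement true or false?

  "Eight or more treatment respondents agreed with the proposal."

'Eight or more treatment respondents agreed with the proposal' holds iff |A ∩ B| ≥ 8.
|A| = 20, |A ∩ B| = 8, |A ∖ B| = 12.
|A ∩ B| = 8, so the statement is true.

True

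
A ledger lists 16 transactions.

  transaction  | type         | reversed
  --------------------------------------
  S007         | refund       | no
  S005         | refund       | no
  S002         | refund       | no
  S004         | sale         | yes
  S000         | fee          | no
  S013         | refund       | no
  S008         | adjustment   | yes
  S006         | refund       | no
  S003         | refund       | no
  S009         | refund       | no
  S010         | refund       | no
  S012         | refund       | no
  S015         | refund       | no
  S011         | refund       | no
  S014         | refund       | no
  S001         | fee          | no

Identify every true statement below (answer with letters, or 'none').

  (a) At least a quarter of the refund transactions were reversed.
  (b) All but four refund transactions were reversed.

none

|A| = 12, |A ∩ B| = 0, |A ∖ B| = 12.
(a) |A ∩ B| / |A| ≥ 1/4: fails.
(b) |A ∖ B| = 4: fails.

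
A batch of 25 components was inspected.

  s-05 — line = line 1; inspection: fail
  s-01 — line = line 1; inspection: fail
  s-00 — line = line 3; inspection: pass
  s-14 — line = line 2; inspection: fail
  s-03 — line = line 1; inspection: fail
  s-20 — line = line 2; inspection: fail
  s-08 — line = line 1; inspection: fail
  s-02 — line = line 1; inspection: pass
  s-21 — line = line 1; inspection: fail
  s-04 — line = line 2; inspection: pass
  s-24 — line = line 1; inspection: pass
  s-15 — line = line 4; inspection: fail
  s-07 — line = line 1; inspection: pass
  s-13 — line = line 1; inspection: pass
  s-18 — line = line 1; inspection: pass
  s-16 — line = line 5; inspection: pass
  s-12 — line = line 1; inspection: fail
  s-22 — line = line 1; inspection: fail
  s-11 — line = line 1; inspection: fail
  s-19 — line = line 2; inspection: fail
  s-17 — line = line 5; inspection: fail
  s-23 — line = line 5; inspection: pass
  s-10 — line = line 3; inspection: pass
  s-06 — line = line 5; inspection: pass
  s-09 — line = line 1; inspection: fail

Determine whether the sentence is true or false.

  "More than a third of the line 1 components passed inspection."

'More than a third of the line 1 components passed inspection' holds iff |A ∩ B| / |A| > 1/3.
A (the restrictor) = {s-05, s-01, s-03, s-08, s-02, s-21, s-24, s-07, s-13, s-18, s-12, s-22, s-11, s-09}, |A| = 14.
A ∩ B = {s-02, s-24, s-07, s-13, s-18}, so |A ∩ B| = 5.
A ∖ B = {s-05, s-01, s-03, s-08, s-21, s-12, s-22, s-11, s-09}, so |A ∖ B| = 9.
|A ∩ B|/|A| = 5/14, so the statement is true.

True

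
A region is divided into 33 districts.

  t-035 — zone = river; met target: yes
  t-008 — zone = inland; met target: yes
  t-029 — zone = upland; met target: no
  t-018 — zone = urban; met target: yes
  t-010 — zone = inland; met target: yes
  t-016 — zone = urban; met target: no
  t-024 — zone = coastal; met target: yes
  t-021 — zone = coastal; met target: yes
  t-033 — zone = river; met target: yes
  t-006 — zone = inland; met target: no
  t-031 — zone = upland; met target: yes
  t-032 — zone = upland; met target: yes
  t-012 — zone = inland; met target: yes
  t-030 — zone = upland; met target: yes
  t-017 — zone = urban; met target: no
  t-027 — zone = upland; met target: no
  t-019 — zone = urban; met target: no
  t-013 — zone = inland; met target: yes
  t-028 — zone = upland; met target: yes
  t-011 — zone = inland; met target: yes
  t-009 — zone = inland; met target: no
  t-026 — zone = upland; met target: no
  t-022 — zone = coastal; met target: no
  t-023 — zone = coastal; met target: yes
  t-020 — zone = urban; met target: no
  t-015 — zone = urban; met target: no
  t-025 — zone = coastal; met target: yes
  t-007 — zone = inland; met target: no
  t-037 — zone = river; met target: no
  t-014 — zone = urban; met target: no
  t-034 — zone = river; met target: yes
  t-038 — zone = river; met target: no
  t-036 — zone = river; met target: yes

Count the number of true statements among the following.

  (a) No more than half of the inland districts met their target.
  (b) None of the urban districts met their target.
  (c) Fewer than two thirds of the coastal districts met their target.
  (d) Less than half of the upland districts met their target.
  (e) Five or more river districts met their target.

0

(a) inland: |A| = 8, |A ∩ B| = 5; needs |A ∩ B| ≤ |A ∖ B| — false.
(b) urban: |A| = 7, |A ∩ B| = 1; needs A ∩ B = ∅ (|A ∩ B| = 0) — false.
(c) coastal: |A| = 5, |A ∩ B| = 4; needs |A ∩ B| / |A| < 2/3 — false.
(d) upland: |A| = 7, |A ∩ B| = 4; needs |A ∩ B| < |A ∖ B| — false.
(e) river: |A| = 6, |A ∩ B| = 4; needs |A ∩ B| ≥ 5 — false.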